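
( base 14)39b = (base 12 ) 505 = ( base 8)1325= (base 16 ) 2d5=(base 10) 725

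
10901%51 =38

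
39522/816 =48 + 59/136=48.43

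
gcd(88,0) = 88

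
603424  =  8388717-7785293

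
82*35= 2870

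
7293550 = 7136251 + 157299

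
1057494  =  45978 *23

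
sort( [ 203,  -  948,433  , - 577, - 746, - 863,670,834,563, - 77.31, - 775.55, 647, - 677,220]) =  [ - 948,  -  863, - 775.55, - 746, - 677 ,-577, - 77.31,203, 220,433, 563,647,670,834]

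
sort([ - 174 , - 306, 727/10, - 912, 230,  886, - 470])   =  [ - 912, - 470,-306,-174 , 727/10,230,886 ]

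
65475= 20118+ 45357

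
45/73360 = 9/14672 = 0.00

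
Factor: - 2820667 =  - 2820667^1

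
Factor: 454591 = 83^1*5477^1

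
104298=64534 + 39764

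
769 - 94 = 675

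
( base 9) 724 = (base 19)1c0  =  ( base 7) 1501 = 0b1001001101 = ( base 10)589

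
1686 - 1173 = 513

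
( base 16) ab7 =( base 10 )2743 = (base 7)10666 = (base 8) 5267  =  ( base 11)2074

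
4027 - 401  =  3626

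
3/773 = 3/773  =  0.00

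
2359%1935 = 424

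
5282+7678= 12960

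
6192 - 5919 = 273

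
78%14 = 8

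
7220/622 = 11 + 189/311 = 11.61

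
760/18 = 380/9 = 42.22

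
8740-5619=3121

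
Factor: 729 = 3^6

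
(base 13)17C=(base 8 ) 420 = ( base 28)9K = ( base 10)272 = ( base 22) C8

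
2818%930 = 28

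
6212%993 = 254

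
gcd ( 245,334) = 1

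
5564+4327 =9891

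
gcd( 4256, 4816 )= 112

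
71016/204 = 348  +  2/17 = 348.12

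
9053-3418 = 5635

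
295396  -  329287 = -33891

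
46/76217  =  46/76217 = 0.00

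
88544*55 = 4869920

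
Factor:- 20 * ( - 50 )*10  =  2^4*5^4 = 10000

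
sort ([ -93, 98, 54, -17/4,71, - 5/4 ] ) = [  -  93, - 17/4, - 5/4,  54, 71, 98] 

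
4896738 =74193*66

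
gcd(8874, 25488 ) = 18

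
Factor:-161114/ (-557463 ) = 2^1*3^(-1) * 80557^1*185821^( - 1)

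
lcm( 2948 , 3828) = 256476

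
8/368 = 1/46= 0.02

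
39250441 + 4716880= 43967321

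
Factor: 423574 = 2^1*29^1*67^1*109^1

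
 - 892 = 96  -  988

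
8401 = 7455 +946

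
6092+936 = 7028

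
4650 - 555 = 4095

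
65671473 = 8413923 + 57257550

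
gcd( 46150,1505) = 5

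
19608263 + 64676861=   84285124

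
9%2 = 1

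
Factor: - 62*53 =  - 3286 = -  2^1*31^1 * 53^1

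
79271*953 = 75545263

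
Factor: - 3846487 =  - 3846487^1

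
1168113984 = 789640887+378473097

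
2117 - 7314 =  - 5197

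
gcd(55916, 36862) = 14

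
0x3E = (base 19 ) 35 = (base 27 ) 28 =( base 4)332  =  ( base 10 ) 62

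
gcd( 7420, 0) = 7420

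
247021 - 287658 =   -  40637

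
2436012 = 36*67667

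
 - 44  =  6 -50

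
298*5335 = 1589830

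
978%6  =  0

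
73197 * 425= 31108725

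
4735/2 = 2367 + 1/2= 2367.50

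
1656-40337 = -38681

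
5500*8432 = 46376000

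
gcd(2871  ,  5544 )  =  99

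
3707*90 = 333630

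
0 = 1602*0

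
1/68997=1/68997= 0.00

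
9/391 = 9/391 = 0.02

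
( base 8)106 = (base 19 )3D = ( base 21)37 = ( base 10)70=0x46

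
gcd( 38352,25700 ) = 4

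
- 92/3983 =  - 1 + 3891/3983 = - 0.02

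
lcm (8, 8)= 8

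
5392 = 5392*1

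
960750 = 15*64050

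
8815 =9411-596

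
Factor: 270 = 2^1*3^3*5^1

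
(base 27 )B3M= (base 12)484a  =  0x1FBA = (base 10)8122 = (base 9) 12124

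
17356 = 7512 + 9844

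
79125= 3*26375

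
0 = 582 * 0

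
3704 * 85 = 314840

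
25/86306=25/86306 = 0.00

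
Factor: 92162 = 2^1 * 7^1*29^1*227^1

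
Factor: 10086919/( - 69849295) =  - 5^( - 1)*827^1*12197^1 * 13969859^( - 1)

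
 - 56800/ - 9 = 56800/9 = 6311.11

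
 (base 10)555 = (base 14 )2b9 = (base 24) N3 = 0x22B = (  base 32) hb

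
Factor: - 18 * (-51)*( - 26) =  - 2^2*3^3*13^1*17^1= - 23868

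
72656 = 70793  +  1863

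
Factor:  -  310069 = -149^1*  2081^1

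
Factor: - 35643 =-3^1*109^2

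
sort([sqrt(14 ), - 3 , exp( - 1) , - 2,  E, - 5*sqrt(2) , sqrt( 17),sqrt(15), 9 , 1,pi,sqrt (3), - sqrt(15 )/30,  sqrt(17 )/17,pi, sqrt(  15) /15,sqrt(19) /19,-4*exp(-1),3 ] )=[ - 5*sqrt( 2), - 3, - 2, - 4*exp ( - 1), - sqrt(15 )/30,  sqrt(19)/19,sqrt( 17) /17, sqrt (15)/15,exp( - 1 ),1, sqrt(3 ), E,3,pi, pi,sqrt(14),sqrt(15 ),sqrt(17),9 ] 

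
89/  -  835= - 1 + 746/835=- 0.11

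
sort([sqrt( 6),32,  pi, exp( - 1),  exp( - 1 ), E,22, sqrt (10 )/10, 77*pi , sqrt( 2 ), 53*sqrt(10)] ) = [sqrt (10 ) /10,exp( - 1 ), exp(-1 ), sqrt( 2), sqrt ( 6 ),E , pi,22, 32, 53 * sqrt( 10 ), 77*pi] 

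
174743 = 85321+89422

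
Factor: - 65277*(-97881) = 3^3 * 7^1*59^1*79^1 * 7253^1 =6389378037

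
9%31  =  9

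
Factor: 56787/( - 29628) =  - 23/12 = -  2^ (-2)*3^( - 1)*23^1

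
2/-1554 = - 1/777 = -  0.00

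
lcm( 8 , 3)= 24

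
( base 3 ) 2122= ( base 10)71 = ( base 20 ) 3b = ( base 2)1000111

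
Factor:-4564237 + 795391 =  - 3768846 = - 2^1*3^1 * 139^1*4519^1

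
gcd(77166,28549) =1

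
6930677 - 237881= 6692796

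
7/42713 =7/42713 =0.00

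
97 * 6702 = 650094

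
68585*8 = 548680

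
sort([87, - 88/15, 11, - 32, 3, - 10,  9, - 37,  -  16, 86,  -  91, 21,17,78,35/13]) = [- 91,- 37, - 32, -16,-10, - 88/15,35/13 , 3 , 9, 11,17,21,78 , 86,87]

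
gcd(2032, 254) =254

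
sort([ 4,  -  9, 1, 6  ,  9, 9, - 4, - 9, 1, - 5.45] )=[-9, - 9,  -  5.45, - 4, 1,1, 4, 6,9, 9] 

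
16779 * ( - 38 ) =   -  637602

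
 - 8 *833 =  - 6664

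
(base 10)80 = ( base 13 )62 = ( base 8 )120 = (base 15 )55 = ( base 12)68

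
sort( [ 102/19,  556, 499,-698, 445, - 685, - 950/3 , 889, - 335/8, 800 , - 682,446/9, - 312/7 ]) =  [ - 698, - 685,-682, - 950/3,  -  312/7, - 335/8,102/19,446/9, 445, 499, 556, 800, 889 ] 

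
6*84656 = 507936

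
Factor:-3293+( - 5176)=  - 8469  =  - 3^2*  941^1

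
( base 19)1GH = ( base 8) 1252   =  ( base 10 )682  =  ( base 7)1663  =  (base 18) 21g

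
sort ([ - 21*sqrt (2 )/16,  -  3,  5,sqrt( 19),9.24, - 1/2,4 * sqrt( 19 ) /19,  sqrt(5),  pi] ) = [ - 3, - 21 * sqrt( 2 ) /16,-1/2,4*sqrt( 19 ) /19, sqrt(5 ),pi, sqrt(19), 5,9.24] 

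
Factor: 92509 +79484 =171993 = 3^1*57331^1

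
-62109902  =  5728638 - 67838540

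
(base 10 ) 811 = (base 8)1453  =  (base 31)Q5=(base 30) R1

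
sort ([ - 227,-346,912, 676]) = [  -  346, - 227 , 676,912]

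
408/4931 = 408/4931 = 0.08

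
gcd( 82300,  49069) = 1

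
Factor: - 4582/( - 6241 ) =2^1*29^1*79^ ( -1) = 58/79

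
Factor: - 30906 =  - 2^1*3^2*17^1 * 101^1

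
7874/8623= 7874/8623 = 0.91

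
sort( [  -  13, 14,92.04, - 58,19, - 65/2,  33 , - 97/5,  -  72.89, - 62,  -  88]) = [ - 88, - 72.89, - 62 , - 58, - 65/2, - 97/5, - 13,  14, 19, 33,92.04]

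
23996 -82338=-58342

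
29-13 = 16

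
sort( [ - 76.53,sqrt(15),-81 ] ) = [  -  81, - 76.53,sqrt( 15)]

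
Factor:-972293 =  - 7^1*138899^1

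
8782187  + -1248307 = 7533880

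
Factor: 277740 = 2^2*3^2*5^1*1543^1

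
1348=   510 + 838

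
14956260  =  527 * 28380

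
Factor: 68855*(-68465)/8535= - 942831515/1707 = - 3^( - 1)*5^1*47^1*293^1*569^( - 1)*13693^1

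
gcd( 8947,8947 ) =8947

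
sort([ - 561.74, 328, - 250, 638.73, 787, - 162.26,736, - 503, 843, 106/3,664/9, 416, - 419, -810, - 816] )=[-816,-810, -561.74,- 503, - 419, - 250,-162.26, 106/3, 664/9, 328,416, 638.73,736, 787,843] 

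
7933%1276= 277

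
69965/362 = 193 + 99/362 = 193.27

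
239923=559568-319645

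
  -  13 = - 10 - 3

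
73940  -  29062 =44878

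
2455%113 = 82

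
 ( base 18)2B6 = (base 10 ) 852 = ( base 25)192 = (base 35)OC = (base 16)354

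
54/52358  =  27/26179 = 0.00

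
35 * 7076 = 247660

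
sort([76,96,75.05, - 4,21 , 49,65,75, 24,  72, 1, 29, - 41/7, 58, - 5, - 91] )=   [ - 91 , - 41/7,-5 ,-4,1,21,24, 29, 49 , 58 , 65 , 72, 75,75.05,76,  96 ] 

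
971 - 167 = 804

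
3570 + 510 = 4080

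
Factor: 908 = 2^2*227^1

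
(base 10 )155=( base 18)8B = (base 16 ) 9b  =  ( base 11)131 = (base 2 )10011011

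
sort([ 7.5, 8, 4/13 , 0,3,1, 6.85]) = [0,4/13,  1,3,6.85,  7.5,8 ]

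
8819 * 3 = 26457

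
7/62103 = 7/62103= 0.00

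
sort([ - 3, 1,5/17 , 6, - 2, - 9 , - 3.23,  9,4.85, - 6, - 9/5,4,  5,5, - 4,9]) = [ - 9, - 6,  -  4, - 3.23, - 3, - 2, - 9/5,5/17,1,4, 4.85,5,5,6, 9,9 ]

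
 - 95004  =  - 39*2436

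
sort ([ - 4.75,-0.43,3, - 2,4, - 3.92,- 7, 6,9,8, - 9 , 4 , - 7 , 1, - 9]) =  [ - 9, - 9, - 7, - 7, - 4.75, - 3.92,-2,  -  0.43,1, 3,4,4,6,8, 9]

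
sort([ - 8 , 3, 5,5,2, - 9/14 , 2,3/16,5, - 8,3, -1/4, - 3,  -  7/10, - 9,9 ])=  [ - 9, - 8, - 8, - 3, - 7/10, - 9/14, - 1/4,3/16,2,  2,3, 3,5, 5, 5,9]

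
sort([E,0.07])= [0.07,E] 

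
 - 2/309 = - 1 + 307/309 = -0.01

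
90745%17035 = 5570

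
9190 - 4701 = 4489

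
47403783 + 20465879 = 67869662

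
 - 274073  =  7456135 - 7730208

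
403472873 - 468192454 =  - 64719581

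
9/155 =9/155 = 0.06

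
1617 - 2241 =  - 624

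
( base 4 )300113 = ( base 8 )6027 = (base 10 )3095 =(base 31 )36q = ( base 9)4218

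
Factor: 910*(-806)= -733460 = -2^2 * 5^1*7^1 * 13^2*31^1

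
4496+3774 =8270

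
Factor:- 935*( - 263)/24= 2^( - 3)*3^ ( - 1 )* 5^1*11^1*17^1*263^1 = 245905/24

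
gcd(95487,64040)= 1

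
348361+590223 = 938584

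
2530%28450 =2530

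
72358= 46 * 1573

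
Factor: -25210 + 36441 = 11^1*1021^1 = 11231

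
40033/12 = 3336+1/12=3336.08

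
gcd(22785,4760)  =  35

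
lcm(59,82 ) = 4838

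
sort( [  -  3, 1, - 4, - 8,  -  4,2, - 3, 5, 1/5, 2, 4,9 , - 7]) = [  -  8 ,  -  7 , - 4, - 4,  -  3,  -  3, 1/5,1,2, 2, 4, 5,9 ] 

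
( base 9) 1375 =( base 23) 1m5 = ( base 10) 1040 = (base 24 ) 1J8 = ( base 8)2020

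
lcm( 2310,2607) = 182490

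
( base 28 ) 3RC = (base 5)44440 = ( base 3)11021120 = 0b110000110000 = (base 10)3120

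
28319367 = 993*28519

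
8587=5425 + 3162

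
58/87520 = 29/43760 = 0.00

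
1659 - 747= 912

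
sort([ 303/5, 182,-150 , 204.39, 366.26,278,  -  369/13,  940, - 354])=[-354,-150,  -  369/13, 303/5, 182,  204.39, 278,366.26, 940]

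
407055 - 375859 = 31196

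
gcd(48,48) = 48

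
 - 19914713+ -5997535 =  - 25912248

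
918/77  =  11 + 71/77 = 11.92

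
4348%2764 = 1584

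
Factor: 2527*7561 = 7^1 * 19^2*7561^1 = 19106647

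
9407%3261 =2885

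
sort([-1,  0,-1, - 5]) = [ - 5,  -  1 ,-1,0]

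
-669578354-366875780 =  - 1036454134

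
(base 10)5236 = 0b1010001110100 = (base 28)6J0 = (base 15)1841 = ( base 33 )4QM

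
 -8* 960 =-7680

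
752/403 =752/403  =  1.87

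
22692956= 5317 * 4268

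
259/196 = 1 + 9/28 = 1.32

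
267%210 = 57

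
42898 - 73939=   -  31041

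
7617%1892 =49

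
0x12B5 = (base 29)5K4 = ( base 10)4789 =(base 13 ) 2245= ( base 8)11265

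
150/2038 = 75/1019 = 0.07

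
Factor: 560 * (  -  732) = - 409920 = -  2^6*3^1*5^1 * 7^1 * 61^1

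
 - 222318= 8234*( - 27)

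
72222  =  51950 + 20272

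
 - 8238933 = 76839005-85077938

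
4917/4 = 1229+1/4= 1229.25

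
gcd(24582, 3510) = 6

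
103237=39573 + 63664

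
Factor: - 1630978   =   - 2^1*163^1*5003^1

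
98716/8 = 12339 + 1/2 = 12339.50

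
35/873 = 35/873 =0.04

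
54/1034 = 27/517  =  0.05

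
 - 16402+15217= - 1185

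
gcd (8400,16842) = 42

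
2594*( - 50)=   -  129700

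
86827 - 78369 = 8458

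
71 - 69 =2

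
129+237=366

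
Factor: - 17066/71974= - 23/97= -23^1 * 97^( - 1 )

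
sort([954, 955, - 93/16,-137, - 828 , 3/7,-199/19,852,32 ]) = [ - 828, - 137,  -  199/19, - 93/16, 3/7 , 32,852, 954,955]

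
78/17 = 78/17 = 4.59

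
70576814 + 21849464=92426278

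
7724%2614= 2496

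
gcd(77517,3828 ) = 957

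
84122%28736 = 26650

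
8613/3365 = 2 + 1883/3365 = 2.56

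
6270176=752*8338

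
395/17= 395/17 = 23.24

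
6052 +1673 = 7725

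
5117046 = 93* 55022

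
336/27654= 56/4609 = 0.01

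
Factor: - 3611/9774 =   -  2^( - 1)*  3^( - 3)*23^1 * 157^1 * 181^( - 1)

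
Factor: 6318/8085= 2106/2695 = 2^1*3^4*5^( - 1)*7^( - 2)* 11^ (-1)*13^1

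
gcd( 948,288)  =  12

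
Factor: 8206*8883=2^1*3^3*7^1*11^1*47^1*373^1 = 72893898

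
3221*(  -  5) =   -  16105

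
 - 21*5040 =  - 105840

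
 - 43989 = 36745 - 80734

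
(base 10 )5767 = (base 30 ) 6C7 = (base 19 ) FIA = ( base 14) 215d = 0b1011010000111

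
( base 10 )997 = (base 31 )115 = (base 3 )1100221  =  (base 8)1745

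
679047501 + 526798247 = 1205845748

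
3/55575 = 1/18525 = 0.00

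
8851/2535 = 3 + 1246/2535 = 3.49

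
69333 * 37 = 2565321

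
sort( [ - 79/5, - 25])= [ - 25,-79/5 ]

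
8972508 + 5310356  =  14282864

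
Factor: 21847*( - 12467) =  - 272366549 = - 7^2*13^1 *137^1*3121^1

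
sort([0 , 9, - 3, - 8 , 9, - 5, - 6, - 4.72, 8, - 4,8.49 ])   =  [ - 8 ,  -  6, - 5,- 4.72,  -  4, - 3,0, 8,8.49, 9, 9] 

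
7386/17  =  7386/17 = 434.47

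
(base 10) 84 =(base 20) 44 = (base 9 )103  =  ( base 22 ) 3I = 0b1010100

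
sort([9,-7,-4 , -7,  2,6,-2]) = [-7,  -  7, - 4 , - 2,2,  6,9]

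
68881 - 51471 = 17410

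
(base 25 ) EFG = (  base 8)21665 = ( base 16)23B5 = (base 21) KF6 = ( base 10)9141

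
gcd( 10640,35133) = 7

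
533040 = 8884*60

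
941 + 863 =1804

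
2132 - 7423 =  - 5291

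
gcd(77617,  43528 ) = 1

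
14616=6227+8389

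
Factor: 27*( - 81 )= - 3^7  =  - 2187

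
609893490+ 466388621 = 1076282111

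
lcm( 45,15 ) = 45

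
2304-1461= 843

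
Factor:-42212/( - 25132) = 173/103 = 103^( - 1) * 173^1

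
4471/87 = 4471/87  =  51.39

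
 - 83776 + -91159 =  - 174935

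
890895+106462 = 997357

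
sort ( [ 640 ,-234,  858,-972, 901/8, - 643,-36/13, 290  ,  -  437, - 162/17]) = [- 972, - 643, - 437,-234, - 162/17,  -  36/13,  901/8, 290,640, 858]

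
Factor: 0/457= 0^1 = 0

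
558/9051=186/3017=0.06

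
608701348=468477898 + 140223450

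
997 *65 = 64805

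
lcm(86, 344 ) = 344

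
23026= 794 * 29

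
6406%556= 290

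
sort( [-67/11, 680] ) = [ - 67/11,680 ]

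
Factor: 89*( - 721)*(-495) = 31763655 = 3^2 *5^1 * 7^1*11^1*89^1*103^1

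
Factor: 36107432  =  2^3*347^1*13007^1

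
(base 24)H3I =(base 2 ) 10011010011010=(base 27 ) df0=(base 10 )9882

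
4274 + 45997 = 50271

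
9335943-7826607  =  1509336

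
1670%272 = 38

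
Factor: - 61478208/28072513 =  - 2^6*3^2*7^( - 1 )*11^1*31^1  *313^1*349^( - 1 )*11491^( - 1)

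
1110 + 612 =1722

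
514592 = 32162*16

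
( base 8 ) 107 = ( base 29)2D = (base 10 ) 71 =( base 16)47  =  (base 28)2F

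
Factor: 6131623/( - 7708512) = - 2^( - 5 )*3^(-1)*7^(- 1 )*19^1*53^1  *6089^1 *11471^( -1 )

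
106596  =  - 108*( - 987 )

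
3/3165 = 1/1055 =0.00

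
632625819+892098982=1524724801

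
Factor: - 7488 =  - 2^6*3^2*13^1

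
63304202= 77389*818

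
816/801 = 1+5/267 =1.02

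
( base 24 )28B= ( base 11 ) 1022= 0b10101001011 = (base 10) 1355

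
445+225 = 670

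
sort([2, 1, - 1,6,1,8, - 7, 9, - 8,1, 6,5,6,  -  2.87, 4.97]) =[ - 8, - 7,  -  2.87, - 1,1,1, 1, 2,4.97 , 5, 6,6, 6,8, 9 ] 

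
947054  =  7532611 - 6585557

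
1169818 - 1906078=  - 736260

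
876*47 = 41172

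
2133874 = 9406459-7272585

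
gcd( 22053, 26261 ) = 1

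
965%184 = 45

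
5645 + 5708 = 11353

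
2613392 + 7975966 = 10589358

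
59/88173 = 59/88173 = 0.00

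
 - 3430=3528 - 6958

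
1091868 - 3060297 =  -1968429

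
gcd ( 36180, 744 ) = 12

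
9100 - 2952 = 6148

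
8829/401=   22 + 7/401 = 22.02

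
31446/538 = 58 + 121/269=58.45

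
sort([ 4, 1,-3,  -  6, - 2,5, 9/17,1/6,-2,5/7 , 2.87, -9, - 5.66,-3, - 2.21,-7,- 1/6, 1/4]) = [- 9,-7,-6 , - 5.66,  -  3, - 3,-2.21, - 2 ,-2,-1/6 , 1/6,1/4,9/17,5/7, 1,2.87,4,5] 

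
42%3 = 0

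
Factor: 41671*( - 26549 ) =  - 1106323379=- 7^1*139^1*191^1 * 5953^1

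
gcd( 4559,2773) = 47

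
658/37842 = 47/2703=0.02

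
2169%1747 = 422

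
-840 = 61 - 901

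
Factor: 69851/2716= 2^( - 2 )*7^( - 1)*23^1*97^( - 1)*3037^1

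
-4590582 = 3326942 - 7917524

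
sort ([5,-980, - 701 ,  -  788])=[ - 980,-788, - 701,5]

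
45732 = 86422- 40690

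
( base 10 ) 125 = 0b1111101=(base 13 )98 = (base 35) 3K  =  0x7d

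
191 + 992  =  1183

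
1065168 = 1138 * 936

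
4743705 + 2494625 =7238330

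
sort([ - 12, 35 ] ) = [ - 12,  35]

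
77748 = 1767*44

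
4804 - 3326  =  1478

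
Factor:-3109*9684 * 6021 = -2^2 * 3^5*223^1*269^1*3109^1 = - 181277594676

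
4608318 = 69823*66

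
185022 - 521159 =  - 336137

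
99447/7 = 14206+5/7 = 14206.71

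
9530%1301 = 423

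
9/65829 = 3/21943 = 0.00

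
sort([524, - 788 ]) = [ - 788, 524]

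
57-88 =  - 31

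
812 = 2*406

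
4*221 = 884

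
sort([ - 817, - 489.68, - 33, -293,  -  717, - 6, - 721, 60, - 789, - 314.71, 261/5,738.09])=[ - 817,-789, - 721, - 717, - 489.68,-314.71,-293,-33, - 6, 261/5,60,738.09 ] 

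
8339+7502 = 15841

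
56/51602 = 28/25801 = 0.00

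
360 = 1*360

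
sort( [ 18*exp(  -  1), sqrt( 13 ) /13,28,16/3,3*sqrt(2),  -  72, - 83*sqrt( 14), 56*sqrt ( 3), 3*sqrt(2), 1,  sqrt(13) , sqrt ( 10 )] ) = [ - 83*sqrt(14),  -  72,sqrt(13)/13,1,sqrt( 10) , sqrt(13),3*sqrt(2 ) , 3*sqrt(2 ), 16/3, 18*exp(  -  1),28, 56*sqrt(3)] 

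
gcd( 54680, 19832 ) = 8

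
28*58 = 1624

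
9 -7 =2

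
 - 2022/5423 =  - 2022/5423 = - 0.37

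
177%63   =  51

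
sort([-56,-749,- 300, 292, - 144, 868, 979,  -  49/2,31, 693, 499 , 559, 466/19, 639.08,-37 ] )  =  [ - 749, - 300, - 144,-56,-37, - 49/2,466/19,31,292,499, 559, 639.08,693, 868, 979]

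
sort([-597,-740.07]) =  [ - 740.07, - 597]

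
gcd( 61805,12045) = 5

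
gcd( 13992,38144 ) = 8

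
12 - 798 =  - 786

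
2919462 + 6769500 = 9688962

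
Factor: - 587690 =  - 2^1*5^1*17^1*3457^1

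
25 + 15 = 40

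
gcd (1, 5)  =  1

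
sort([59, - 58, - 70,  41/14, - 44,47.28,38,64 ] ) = [- 70, - 58, - 44 , 41/14,38,47.28, 59,64 ]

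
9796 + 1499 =11295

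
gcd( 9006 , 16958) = 2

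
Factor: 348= 2^2*3^1 * 29^1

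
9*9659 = 86931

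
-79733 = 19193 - 98926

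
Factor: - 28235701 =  - 13^1*2171977^1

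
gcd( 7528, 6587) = 941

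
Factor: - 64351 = - 7^1*29^1 * 317^1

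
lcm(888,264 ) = 9768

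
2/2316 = 1/1158=0.00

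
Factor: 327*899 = 3^1*29^1*31^1*109^1 =293973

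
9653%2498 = 2159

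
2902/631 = 4 + 378/631 = 4.60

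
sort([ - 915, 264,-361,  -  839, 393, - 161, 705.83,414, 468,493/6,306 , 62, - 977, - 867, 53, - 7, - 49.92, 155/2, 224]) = [ - 977,-915, - 867, - 839, - 361 , - 161, - 49.92, - 7 , 53, 62, 155/2, 493/6, 224, 264,306,393, 414, 468,  705.83]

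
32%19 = 13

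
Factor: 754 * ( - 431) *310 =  - 100741940 =- 2^2 *5^1*13^1*29^1*31^1* 431^1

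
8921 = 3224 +5697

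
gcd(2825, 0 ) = 2825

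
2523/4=630  +  3/4 = 630.75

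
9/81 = 1/9 = 0.11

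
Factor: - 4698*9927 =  - 2^1*3^6 *29^1*1103^1 = -  46637046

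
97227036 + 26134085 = 123361121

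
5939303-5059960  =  879343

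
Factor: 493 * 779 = 384047 = 17^1*19^1*29^1*41^1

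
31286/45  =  695 + 11/45 = 695.24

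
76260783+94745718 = 171006501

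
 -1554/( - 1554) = 1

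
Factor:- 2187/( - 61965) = 3/85 = 3^1 *5^( - 1 )*17^( - 1) 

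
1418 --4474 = 5892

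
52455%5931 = 5007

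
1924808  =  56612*34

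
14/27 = 14/27 = 0.52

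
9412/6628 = 2353/1657= 1.42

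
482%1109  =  482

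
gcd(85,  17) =17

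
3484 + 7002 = 10486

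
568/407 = 568/407 = 1.40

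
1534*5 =7670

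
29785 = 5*5957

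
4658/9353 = 4658/9353 = 0.50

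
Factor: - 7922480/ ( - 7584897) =2^4*3^(-1)*5^1*167^1*593^1*2528299^ (  -  1)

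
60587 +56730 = 117317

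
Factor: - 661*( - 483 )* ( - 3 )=-3^2*7^1 *23^1 * 661^1  =  -957789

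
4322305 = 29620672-25298367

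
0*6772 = 0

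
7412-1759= 5653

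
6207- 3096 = 3111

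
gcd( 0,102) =102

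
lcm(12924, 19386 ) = 38772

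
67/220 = 67/220 = 0.30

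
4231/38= 111 + 13/38 = 111.34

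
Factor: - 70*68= - 2^3*5^1 * 7^1  *17^1= - 4760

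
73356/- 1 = -73356 +0/1 = - 73356.00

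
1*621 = 621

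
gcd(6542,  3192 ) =2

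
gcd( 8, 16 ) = 8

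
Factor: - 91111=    - 179^1*509^1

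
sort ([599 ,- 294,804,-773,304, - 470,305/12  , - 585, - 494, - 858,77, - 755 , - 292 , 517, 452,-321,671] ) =[-858, - 773, - 755, - 585 , - 494,  -  470, - 321, - 294, - 292,305/12,77, 304,452, 517, 599,  671,804 ]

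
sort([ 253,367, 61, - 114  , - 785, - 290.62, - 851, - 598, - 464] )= [-851, - 785, - 598, - 464, - 290.62,-114,61 , 253,  367]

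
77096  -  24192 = 52904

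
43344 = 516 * 84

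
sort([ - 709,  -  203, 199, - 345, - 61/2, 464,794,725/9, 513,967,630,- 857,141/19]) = [ - 857, - 709, - 345, - 203  , - 61/2,141/19, 725/9,199, 464, 513, 630,794, 967] 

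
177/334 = 177/334 = 0.53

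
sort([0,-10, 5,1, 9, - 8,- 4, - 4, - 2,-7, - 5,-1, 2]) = [ - 10, - 8, - 7 , - 5, - 4, - 4  , - 2, - 1,0, 1,2, 5 , 9]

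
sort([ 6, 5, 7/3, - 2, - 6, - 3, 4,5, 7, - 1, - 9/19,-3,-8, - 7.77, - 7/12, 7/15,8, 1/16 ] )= [- 8, - 7.77, - 6  ,-3, - 3,-2,-1, - 7/12, - 9/19,1/16, 7/15,7/3,4, 5,5, 6, 7, 8] 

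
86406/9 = 28802/3 = 9600.67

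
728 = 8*91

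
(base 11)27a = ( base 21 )FE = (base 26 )CH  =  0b101001001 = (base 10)329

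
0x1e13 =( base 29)94e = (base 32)7GJ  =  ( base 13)3673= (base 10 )7699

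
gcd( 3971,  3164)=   1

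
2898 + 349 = 3247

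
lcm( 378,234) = 4914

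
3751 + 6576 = 10327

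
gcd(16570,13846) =2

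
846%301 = 244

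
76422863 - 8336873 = 68085990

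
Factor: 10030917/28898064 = 2^( - 4)*3^( - 1)*19^1*43^( - 1 )*359^ (  -  1 )*13537^1=257203/740976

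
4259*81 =344979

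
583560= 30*19452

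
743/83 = 8 + 79/83 = 8.95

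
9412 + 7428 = 16840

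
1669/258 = 1669/258 = 6.47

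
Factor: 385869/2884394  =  2^( - 1)*3^1*11^2*881^( - 1)*1063^1*1637^( - 1) 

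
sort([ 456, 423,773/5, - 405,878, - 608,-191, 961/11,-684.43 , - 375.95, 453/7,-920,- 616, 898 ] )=[ - 920 , - 684.43,- 616, - 608 , - 405 , - 375.95,-191 , 453/7 , 961/11 , 773/5, 423, 456,  878,  898]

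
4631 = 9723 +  - 5092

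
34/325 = 34/325=0.10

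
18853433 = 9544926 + 9308507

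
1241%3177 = 1241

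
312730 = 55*5686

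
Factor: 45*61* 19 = 52155 = 3^2*5^1*19^1*61^1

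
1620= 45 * 36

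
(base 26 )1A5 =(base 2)1110101101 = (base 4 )32231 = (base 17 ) 346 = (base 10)941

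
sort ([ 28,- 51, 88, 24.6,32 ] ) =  [ - 51,24.6, 28,32, 88] 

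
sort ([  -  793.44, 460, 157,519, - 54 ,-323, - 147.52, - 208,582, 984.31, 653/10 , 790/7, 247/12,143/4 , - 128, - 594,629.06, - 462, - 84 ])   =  [- 793.44, - 594, - 462, - 323, - 208, - 147.52, - 128, - 84, - 54 , 247/12,143/4,653/10, 790/7,157, 460, 519,  582,629.06,984.31]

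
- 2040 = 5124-7164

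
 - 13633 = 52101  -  65734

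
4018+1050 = 5068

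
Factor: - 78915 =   -  3^1 * 5^1*5261^1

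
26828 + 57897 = 84725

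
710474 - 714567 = - 4093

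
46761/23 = 2033 + 2/23= 2033.09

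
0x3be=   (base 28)166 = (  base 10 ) 958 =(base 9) 1274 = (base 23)1IF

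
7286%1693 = 514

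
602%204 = 194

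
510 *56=28560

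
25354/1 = 25354 = 25354.00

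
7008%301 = 85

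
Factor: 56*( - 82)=  -  4592 = - 2^4 * 7^1* 41^1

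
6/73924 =3/36962 = 0.00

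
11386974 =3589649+7797325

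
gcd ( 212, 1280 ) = 4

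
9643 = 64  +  9579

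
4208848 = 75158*56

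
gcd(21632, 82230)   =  2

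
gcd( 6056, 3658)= 2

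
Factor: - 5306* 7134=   -37853004 = -2^2*3^1*7^1*29^1 * 41^1*379^1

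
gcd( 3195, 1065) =1065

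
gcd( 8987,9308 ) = 1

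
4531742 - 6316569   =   - 1784827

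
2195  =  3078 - 883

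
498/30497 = 498/30497  =  0.02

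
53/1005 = 53/1005 = 0.05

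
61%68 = 61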